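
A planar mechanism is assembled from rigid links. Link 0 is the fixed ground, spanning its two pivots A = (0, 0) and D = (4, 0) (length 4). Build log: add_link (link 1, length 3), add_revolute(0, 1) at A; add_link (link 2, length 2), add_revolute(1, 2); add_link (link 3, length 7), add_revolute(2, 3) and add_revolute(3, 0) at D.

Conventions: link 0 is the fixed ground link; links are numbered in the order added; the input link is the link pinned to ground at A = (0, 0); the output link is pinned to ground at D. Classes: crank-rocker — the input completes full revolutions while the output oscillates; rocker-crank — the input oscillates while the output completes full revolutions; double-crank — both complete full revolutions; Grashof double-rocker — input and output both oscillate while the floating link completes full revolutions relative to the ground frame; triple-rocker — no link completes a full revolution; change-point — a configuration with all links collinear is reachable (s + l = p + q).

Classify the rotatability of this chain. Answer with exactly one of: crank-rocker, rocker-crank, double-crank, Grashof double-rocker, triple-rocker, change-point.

lengths: ground=4, input=3, coupler=2, output=7
sorted: s=2 (shortest), l=7 (longest), p+q=7
s + l = 9 vs p + q = 7
s + l > p + q → non-Grashof → no link fully rotates → triple-rocker

triple-rocker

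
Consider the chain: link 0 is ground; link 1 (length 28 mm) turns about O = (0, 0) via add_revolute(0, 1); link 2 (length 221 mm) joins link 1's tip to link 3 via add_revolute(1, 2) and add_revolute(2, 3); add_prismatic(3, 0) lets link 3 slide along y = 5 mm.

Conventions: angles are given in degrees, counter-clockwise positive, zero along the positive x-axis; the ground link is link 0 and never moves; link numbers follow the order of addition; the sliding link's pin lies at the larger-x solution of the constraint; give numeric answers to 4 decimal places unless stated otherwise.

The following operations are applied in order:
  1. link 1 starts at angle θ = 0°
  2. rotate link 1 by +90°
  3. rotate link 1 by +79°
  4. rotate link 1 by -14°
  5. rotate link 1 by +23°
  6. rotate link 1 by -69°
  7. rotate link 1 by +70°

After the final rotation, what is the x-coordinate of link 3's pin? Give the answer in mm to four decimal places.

geometry: r = 28 mm, L = 221 mm, e = 5 mm; θ starts at 0°
rotate link 1 by +90°: θ ← 0° +90° = 90°
rotate link 1 by +79°: θ ← 90° +79° = 169°
rotate link 1 by -14°: θ ← 169° -14° = 155°
rotate link 1 by +23°: θ ← 155° +23° = 178°
rotate link 1 by -69°: θ ← 178° -69° = 109°
rotate link 1 by +70°: θ ← 109° +70° = 179°
crank pin P = (r cos θ, r sin θ) = (-27.995735, 0.488667)
h = r sin θ − e = 0.488667 − 5 = -4.511333
x = r cos θ + √(L² − h²) = -27.995735 + 220.953950 = 192.958214

192.9582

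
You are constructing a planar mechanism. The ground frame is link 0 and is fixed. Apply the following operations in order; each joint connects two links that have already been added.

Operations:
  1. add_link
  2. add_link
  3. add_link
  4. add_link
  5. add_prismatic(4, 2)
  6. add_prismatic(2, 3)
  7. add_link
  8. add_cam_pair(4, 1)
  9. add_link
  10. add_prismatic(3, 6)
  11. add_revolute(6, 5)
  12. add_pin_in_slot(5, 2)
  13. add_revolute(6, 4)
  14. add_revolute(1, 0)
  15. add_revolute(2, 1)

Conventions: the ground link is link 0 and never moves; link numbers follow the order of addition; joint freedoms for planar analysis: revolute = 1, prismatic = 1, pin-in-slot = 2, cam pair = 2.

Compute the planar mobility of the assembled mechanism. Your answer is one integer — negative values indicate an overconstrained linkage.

L=1 J1=0 J2=0
add link → L=2 J1=0 J2=0
add link → L=3 J1=0 J2=0
add link → L=4 J1=0 J2=0
add link → L=5 J1=0 J2=0
P@4,2 dof=1 J1 → L=5 J1=1 J2=0
P@2,3 dof=1 J1 → L=5 J1=2 J2=0
add link → L=6 J1=2 J2=0
C@4,1 dof=2 J2 → L=6 J1=2 J2=1
add link → L=7 J1=2 J2=1
P@3,6 dof=1 J1 → L=7 J1=3 J2=1
R@6,5 dof=1 J1 → L=7 J1=4 J2=1
PS@5,2 dof=2 J2 → L=7 J1=4 J2=2
R@6,4 dof=1 J1 → L=7 J1=5 J2=2
R@1,0 dof=1 J1 → L=7 J1=6 J2=2
R@2,1 dof=1 J1 → L=7 J1=7 J2=2
M=3(L−1)−2J1−J2=3·6−2·7−2=2

M = 2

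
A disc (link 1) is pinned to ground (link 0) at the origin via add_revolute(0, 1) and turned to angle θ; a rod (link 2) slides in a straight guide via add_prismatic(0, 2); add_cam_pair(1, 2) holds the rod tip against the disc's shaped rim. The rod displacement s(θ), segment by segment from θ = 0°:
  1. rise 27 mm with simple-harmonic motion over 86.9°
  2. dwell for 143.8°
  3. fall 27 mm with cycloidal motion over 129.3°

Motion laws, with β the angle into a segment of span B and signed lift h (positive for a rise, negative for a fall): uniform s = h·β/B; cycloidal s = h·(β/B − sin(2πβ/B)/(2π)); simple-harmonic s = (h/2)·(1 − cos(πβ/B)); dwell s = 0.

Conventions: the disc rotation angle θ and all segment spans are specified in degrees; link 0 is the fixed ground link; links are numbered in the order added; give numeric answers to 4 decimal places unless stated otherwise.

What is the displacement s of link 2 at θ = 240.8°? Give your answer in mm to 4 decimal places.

segment 1 (0° to 86.9°, simple-harmonic, h = 27) is passed completely: s = 0.0000 + (27) = 27.0000
segment 2 (86.9° to 230.7°, dwell): s unchanged at 27.0000
θ = 240.8° falls in segment 3 (230.7° to 360°, cycloidal, h = -27): β = 240.8 − 230.7 = 10.1°, B = 129.3°; Δs = -27·(0.0781 − sin(2π·0.0781)/(2π)) = -0.0837; s = 27.0000 − 0.0837 = 26.9163

26.9163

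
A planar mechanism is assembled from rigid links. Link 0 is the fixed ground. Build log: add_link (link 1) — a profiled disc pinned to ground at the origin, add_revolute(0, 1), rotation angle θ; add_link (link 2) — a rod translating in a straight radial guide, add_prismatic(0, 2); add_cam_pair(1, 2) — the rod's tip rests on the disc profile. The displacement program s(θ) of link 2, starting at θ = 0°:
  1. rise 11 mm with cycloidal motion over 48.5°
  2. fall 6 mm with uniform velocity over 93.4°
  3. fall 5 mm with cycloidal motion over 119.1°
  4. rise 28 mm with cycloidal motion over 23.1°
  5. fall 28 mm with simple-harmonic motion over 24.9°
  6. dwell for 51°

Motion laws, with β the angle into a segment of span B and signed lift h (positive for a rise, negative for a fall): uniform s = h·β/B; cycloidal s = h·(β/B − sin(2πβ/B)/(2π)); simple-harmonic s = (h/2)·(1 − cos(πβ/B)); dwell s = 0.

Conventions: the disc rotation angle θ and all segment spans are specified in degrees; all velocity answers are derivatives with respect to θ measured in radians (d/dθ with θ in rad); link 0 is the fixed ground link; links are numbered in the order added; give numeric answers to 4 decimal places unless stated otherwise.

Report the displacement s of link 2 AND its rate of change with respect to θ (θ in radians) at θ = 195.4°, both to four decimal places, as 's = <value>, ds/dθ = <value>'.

seg 1 [0°–48.5°] cycloidal, h=11: full span → s += 11 → s = 11.0000
seg 2 [48.5°–141.9°] uniform, h=-6: full span → s += -6 → s = 5.0000
seg 3 [141.9°–261°] cycloidal, h=-5: θ=195.4° here. β=53.5, B=119.1. -5·(0.4492 − sin(2π·0.4492)/(2π)) = -1.9963 → s = 3.0037
velocity in seg [141.9°–261°] (cycloidal), θ in radians: β = 53.5° = 0.9338 rad, B = 119.1° = 2.0787 rad; ds/dθ = (h/B)(1 − cos(2πβ/B)) = ((-5)/2.0787)(1 − cos(2π·0.4492)) = -4.689248 mm/rad

s = 3.0037, ds/dθ = -4.6892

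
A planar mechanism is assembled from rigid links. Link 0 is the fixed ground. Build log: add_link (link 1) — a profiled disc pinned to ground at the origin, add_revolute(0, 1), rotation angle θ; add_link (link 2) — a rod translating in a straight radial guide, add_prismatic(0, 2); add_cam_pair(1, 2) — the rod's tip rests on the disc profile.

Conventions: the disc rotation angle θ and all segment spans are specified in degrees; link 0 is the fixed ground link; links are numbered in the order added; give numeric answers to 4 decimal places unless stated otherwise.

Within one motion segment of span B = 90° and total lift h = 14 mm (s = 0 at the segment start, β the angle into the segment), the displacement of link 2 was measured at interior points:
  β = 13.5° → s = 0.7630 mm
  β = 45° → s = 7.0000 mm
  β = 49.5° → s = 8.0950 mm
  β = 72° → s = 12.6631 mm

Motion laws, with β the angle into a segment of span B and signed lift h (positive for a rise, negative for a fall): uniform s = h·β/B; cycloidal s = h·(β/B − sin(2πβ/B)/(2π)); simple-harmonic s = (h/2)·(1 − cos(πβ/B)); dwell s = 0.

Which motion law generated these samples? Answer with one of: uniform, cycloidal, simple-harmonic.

candidates at β/B = r: uniform s = h·r (linear in β); cycloidal s = h·(r − sin(2πr)/(2π)); simple-harmonic s = (h/2)(1 − cos(πr))
β=13.5°: printed 0.7630 | uniform 2.1000, cycloidal 0.2974, simple-harmonic 0.7630
β=45°: printed 7.0000 | uniform 7.0000, cycloidal 7.0000, simple-harmonic 7.0000
β=49.5°: printed 8.0950 | uniform 7.7000, cycloidal 8.3885, simple-harmonic 8.0950
β=72°: printed 12.6631 | uniform 11.2000, cycloidal 13.3191, simple-harmonic 12.6631
only one law matches every sample → simple-harmonic

simple-harmonic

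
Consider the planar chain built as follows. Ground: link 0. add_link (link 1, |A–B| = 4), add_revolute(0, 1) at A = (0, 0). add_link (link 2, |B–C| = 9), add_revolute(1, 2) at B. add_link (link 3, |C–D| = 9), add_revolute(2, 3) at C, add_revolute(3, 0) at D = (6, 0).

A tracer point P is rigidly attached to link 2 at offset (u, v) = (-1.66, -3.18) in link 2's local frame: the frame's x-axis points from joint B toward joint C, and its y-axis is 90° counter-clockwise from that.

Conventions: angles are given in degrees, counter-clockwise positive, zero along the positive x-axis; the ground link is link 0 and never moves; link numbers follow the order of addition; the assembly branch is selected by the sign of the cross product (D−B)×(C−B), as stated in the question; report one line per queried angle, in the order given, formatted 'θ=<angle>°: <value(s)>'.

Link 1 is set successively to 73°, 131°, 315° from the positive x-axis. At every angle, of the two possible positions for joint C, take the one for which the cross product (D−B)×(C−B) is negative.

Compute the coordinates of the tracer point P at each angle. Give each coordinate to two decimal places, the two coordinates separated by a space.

A=(0,0), D=(6.00,0)
θ=73°: B = A + 4.00·(cos73°, sin73°) = (1.1695, 3.8252)
θ=73°: |BD| = 6.1617
θ=73°: circle(B,9.00) ∩ circle(D,9.00): a=3.0808, h=8.4563
θ=73°:   candidates: C₊=(8.8345,8.5420) cross=52.105; C₋=(-1.6650,-4.7168) cross=-52.105
θ=73°:   branch - wants cross < 0 → take C=(-1.6650,-4.7168) (cross=-52.105)
θ=73°: ex = (C−B)/|BC| = (-0.3149,-0.9491); ey = (0.9491,-0.3149)
θ=73°: P = B + -1.66·ex + -3.18·ey = (-1.3259,6.4023)
θ=131°: B = A + 4.00·(cos131°, sin131°) = (-2.6242, 3.0188)
θ=131°: |BD| = 9.1373
θ=131°: circle(B,9.00) ∩ circle(D,9.00): a=4.5687, h=7.7542
θ=131°:   candidates: C₊=(4.2497,8.8282) cross=70.853; C₋=(-0.8740,-5.8093) cross=-70.853
θ=131°:   branch - wants cross < 0 → take C=(-0.8740,-5.8093) (cross=-70.853)
θ=131°: ex = (C−B)/|BC| = (0.1945,-0.9809); ey = (0.9809,0.1945)
θ=131°: P = B + -1.66·ex + -3.18·ey = (-6.0663,4.0287)
θ=315°: B = A + 4.00·(cos315°, sin315°) = (2.8284, -2.8284)
θ=315°: |BD| = 4.2496
θ=315°: circle(B,9.00) ∩ circle(D,9.00): a=2.1248, h=8.7456
θ=315°:   candidates: C₊=(-1.4067,5.1129) cross=37.165; C₋=(10.2351,-7.9413) cross=-37.165
θ=315°:   branch - wants cross < 0 → take C=(10.2351,-7.9413) (cross=-37.165)
θ=315°: ex = (C−B)/|BC| = (0.8230,-0.5681); ey = (0.5681,0.8230)
θ=315°: P = B + -1.66·ex + -3.18·ey = (-0.3442,-4.5024)

θ=73°: -1.33 6.40
θ=131°: -6.07 4.03
θ=315°: -0.34 -4.50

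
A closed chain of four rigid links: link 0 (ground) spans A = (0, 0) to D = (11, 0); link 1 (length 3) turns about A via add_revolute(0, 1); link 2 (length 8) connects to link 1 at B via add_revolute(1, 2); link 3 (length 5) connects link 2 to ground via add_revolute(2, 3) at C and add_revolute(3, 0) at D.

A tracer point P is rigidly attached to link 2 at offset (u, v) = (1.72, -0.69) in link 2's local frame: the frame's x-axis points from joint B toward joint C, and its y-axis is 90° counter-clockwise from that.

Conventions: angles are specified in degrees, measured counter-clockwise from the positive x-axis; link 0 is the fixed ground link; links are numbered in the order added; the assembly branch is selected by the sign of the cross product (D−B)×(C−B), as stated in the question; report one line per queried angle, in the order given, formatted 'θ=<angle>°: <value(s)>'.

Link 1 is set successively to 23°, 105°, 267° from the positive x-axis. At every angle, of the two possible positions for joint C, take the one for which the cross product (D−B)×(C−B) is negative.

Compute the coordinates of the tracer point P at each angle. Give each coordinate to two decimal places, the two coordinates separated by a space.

A=(0,0), D=(11.00,0)
θ=23°: B = A + 3.00·(cos23°, sin23°) = (2.7615, 1.1722)
θ=23°: |BD| = 8.3215
θ=23°: circle(B,8.00) ∩ circle(D,5.00): a=6.5041, h=4.6580
θ=23°:   candidates: C₊=(9.8569,4.8676) cross=38.761; C₋=(8.5446,-4.3556) cross=-38.761
θ=23°:   branch - wants cross < 0 → take C=(8.5446,-4.3556) (cross=-38.761)
θ=23°: ex = (C−B)/|BC| = (0.7229,-0.6910); ey = (0.6910,0.7229)
θ=23°: P = B + 1.72·ex + -0.69·ey = (3.5281,-0.5151)
θ=105°: B = A + 3.00·(cos105°, sin105°) = (-0.7765, 2.8978)
θ=105°: |BD| = 12.1277
θ=105°: circle(B,8.00) ∩ circle(D,5.00): a=7.6718, h=2.2681
θ=105°:   candidates: C₊=(7.2150,3.2671) cross=27.507; C₋=(6.1312,-1.1377) cross=-27.507
θ=105°:   branch - wants cross < 0 → take C=(6.1312,-1.1377) (cross=-27.507)
θ=105°: ex = (C−B)/|BC| = (0.8635,-0.5044); ey = (0.5044,0.8635)
θ=105°: P = B + 1.72·ex + -0.69·ey = (0.3606,1.4344)
θ=267°: B = A + 3.00·(cos267°, sin267°) = (-0.1570, -2.9959)
θ=267°: |BD| = 11.5522
θ=267°: circle(B,8.00) ∩ circle(D,5.00): a=7.4641, h=2.8787
θ=267°:   candidates: C₊=(6.3052,1.7201) cross=33.256; C₋=(7.7983,-3.8404) cross=-33.256
θ=267°:   branch - wants cross < 0 → take C=(7.7983,-3.8404) (cross=-33.256)
θ=267°: ex = (C−B)/|BC| = (0.9944,-0.1056); ey = (0.1056,0.9944)
θ=267°: P = B + 1.72·ex + -0.69·ey = (1.4805,-3.8636)

θ=23°: 3.53 -0.52
θ=105°: 0.36 1.43
θ=267°: 1.48 -3.86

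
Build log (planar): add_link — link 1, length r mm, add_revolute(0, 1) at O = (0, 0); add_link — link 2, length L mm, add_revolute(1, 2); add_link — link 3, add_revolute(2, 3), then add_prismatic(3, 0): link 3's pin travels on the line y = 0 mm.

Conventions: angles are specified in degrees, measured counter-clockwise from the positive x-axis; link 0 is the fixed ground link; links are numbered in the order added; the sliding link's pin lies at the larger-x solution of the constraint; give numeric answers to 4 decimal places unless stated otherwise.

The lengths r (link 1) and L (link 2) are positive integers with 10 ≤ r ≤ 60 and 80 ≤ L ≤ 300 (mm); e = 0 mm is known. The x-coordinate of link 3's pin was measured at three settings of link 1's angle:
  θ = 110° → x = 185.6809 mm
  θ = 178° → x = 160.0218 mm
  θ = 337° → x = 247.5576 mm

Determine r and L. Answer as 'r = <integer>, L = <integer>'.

constraint per measurement: (x − r cos θ)² + (r sin θ − e)² = L²
subtracting the θ₁ and θ₂ equations cancels the r² and L² terms:
r = (x₁² − x₂²) / (2[(x₁cos θ₁ + e sin θ₁) − (x₂cos θ₂ + e sin θ₂)]) = 46.0000 → r = 46
L² = (x₁ − r cos θ₁)² + (r sin θ₁ − e)² = 42436.0046 → L = 206.0000 → L = 206
check at θ₃=337°: x = 247.5576 (printed 247.5576) ✓

r = 46, L = 206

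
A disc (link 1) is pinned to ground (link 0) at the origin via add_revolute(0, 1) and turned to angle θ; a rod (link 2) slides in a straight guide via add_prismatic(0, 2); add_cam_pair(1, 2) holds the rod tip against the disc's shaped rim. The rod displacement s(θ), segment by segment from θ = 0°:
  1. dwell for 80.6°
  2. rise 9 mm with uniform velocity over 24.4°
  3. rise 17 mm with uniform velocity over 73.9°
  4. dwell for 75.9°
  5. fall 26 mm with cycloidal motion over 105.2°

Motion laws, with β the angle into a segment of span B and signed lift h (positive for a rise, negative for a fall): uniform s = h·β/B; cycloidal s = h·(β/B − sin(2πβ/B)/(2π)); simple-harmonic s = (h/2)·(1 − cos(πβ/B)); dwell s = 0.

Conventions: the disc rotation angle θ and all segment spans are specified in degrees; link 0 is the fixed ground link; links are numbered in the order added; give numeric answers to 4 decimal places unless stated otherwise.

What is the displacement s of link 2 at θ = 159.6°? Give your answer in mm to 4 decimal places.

segment 1 (0° to 80.6°, dwell): s unchanged at 0.0000
segment 2 (80.6° to 105°, uniform, h = 9) is passed completely: s = 0.0000 + (9) = 9.0000
θ = 159.6° falls in segment 3 (105° to 178.9°, uniform, h = 17): β = 159.6 − 105 = 54.6°, B = 73.9°; Δs = 17·54.6/73.9 = 12.5602; s = 9.0000 + 12.5602 = 21.5602

21.5602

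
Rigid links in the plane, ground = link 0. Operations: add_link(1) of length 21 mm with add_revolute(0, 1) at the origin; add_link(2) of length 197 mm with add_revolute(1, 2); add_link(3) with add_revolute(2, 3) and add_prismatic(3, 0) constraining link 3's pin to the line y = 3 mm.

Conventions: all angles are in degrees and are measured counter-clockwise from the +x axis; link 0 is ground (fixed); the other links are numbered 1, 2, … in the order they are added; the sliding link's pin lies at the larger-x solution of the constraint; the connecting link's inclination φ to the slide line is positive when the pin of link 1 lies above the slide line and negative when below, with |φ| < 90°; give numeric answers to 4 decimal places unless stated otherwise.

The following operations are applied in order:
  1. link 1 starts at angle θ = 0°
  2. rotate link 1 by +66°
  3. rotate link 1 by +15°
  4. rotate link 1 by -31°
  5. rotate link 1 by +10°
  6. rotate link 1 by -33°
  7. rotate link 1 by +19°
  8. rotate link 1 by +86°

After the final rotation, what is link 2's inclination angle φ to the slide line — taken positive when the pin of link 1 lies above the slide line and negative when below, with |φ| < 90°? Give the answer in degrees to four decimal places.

geometry: r = 21 mm, L = 197 mm, e = 3 mm; θ starts at 0°
rotate link 1 by +66°: θ ← 0° +66° = 66°
rotate link 1 by +15°: θ ← 66° +15° = 81°
rotate link 1 by -31°: θ ← 81° -31° = 50°
rotate link 1 by +10°: θ ← 50° +10° = 60°
rotate link 1 by -33°: θ ← 60° -33° = 27°
rotate link 1 by +19°: θ ← 27° +19° = 46°
rotate link 1 by +86°: θ ← 46° +86° = 132°
h = r sin θ − e = 15.606041 − 3 = 12.606041
sin φ = h / L = 12.606041 / 197 = 0.06399006
φ = arcsin(0.06399006) = 3.668867°

3.6689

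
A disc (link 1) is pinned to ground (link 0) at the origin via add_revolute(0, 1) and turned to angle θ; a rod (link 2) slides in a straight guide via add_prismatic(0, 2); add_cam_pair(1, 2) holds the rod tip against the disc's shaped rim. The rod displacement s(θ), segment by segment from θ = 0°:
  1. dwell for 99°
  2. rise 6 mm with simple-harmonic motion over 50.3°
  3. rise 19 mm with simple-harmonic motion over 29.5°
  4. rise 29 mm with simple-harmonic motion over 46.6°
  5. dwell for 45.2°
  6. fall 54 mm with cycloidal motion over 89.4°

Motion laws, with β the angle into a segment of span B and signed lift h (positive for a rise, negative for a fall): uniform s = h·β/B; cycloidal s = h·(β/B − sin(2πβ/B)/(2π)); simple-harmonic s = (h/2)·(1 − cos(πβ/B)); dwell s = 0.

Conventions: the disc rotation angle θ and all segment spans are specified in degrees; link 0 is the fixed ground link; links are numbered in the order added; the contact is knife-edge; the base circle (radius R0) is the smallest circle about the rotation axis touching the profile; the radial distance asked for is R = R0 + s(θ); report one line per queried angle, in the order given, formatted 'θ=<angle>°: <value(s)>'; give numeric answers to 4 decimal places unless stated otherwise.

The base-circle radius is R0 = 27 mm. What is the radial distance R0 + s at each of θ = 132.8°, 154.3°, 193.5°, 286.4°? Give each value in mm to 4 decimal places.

segment 1 (0° to 99°, dwell): s unchanged at 0.0000
θ = 132.8° falls in segment 2 (99° to 149.3°, simple-harmonic, h = 6): β = 132.8 − 99 = 33.8°, B = 50.3°; Δs = 6/2·(1 − cos(π·0.6720)) = 4.5431; s = 0.0000 + 4.5431 = 4.5431
segment 2 (99° to 149.3°, simple-harmonic, h = 6) is passed completely: s = 0.0000 + (6) = 6.0000
θ = 154.3° falls in segment 3 (149.3° to 178.8°, simple-harmonic, h = 19): β = 154.3 − 149.3 = 5°, B = 29.5°; Δs = 19/2·(1 − cos(π·0.1695)) = 1.3152; s = 6.0000 + 1.3152 = 7.3152
segment 3 (149.3° to 178.8°, simple-harmonic, h = 19) is passed completely: s = 6.0000 + (19) = 25.0000
θ = 193.5° falls in segment 4 (178.8° to 225.4°, simple-harmonic, h = 29): β = 193.5 − 178.8 = 14.7°, B = 46.6°; Δs = 29/2·(1 − cos(π·0.3155)) = 6.5563; s = 25.0000 + 6.5563 = 31.5563
segment 4 (178.8° to 225.4°, simple-harmonic, h = 29) is passed completely: s = 25.0000 + (29) = 54.0000
segment 5 (225.4° to 270.6°, dwell): s unchanged at 54.0000
θ = 286.4° falls in segment 6 (270.6° to 360°, cycloidal, h = -54): β = 286.4 − 270.6 = 15.8°, B = 89.4°; Δs = -54·(0.1767 − sin(2π·0.1767)/(2π)) = -1.8439; s = 54.0000 − 1.8439 = 52.1561
θ=132.8°: R = R0 + s = 27 + 4.5431 = 31.5431
θ=154.3°: R = R0 + s = 27 + 7.3152 = 34.3152
θ=193.5°: R = R0 + s = 27 + 31.5563 = 58.5563
θ=286.4°: R = R0 + s = 27 + 52.1561 = 79.1561

θ=132.8°: 31.5431
θ=154.3°: 34.3152
θ=193.5°: 58.5563
θ=286.4°: 79.1561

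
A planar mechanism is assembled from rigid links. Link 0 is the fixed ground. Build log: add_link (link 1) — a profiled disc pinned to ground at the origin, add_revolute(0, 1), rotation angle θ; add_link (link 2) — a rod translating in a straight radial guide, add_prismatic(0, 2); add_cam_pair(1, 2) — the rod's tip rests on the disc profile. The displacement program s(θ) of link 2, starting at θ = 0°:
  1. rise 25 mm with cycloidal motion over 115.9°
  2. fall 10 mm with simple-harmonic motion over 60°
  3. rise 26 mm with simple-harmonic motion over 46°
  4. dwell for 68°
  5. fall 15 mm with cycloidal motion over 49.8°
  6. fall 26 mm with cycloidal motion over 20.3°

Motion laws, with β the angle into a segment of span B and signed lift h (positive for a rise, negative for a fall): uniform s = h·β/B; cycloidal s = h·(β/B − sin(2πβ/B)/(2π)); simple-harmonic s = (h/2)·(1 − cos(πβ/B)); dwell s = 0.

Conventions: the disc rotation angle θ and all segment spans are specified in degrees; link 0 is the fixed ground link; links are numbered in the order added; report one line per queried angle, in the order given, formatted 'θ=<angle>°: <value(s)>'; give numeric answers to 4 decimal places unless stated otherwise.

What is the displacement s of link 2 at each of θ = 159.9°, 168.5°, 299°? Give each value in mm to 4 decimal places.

seg 1 [0°–115.9°] cycloidal, h=25: full span → s += 25 → s = 25.0000
seg 2 [115.9°–175.9°] simple-harmonic, h=-10: θ=159.9° here. β=44, B=60. -10/2·(1 − cos(π·0.7333)) = -8.3457 → s = 16.6543
seg 2 [115.9°–175.9°] simple-harmonic, h=-10: θ=168.5° here. β=52.6, B=60. -10/2·(1 − cos(π·0.8767)) = -9.6294 → s = 15.3706
seg 2 [115.9°–175.9°] simple-harmonic, h=-10: full span → s += -10 → s = 15.0000
seg 3 [175.9°–221.9°] simple-harmonic, h=26: full span → s += 26 → s = 41.0000
seg 4 [221.9°–289.9°] dwell: s stays 41.0000
seg 5 [289.9°–339.7°] cycloidal, h=-15: θ=299° here. β=9.1, B=49.8. -15·(0.1827 − sin(2π·0.1827)/(2π)) = -0.5637 → s = 40.4363

θ=159.9°: 16.6543
θ=168.5°: 15.3706
θ=299°: 40.4363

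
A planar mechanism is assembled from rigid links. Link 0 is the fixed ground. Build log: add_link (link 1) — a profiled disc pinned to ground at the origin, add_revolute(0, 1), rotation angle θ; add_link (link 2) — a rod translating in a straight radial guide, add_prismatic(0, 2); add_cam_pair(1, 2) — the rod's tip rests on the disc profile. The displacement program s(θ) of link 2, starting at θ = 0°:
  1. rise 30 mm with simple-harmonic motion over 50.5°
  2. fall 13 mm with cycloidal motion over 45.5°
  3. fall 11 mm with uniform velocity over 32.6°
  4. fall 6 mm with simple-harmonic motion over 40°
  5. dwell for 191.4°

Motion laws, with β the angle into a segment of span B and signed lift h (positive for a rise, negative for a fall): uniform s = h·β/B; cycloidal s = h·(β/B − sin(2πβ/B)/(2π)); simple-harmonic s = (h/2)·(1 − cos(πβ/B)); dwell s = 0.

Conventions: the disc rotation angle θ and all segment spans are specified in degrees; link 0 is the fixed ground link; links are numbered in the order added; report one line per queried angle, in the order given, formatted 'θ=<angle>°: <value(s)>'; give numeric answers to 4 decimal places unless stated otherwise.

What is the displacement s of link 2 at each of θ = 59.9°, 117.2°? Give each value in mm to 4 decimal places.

seg 1 [0°–50.5°] simple-harmonic, h=30: full span → s += 30 → s = 30.0000
seg 2 [50.5°–96°] cycloidal, h=-13: θ=59.9° here. β=9.4, B=45.5. -13·(0.2066 − sin(2π·0.2066)/(2π)) = -0.6932 → s = 29.3068
seg 2 [50.5°–96°] cycloidal, h=-13: full span → s += -13 → s = 17.0000
seg 3 [96°–128.6°] uniform, h=-11: θ=117.2° here. β=21.2, B=32.6. -11·21.2/32.6 = -7.1534 → s = 9.8466

θ=59.9°: 29.3068
θ=117.2°: 9.8466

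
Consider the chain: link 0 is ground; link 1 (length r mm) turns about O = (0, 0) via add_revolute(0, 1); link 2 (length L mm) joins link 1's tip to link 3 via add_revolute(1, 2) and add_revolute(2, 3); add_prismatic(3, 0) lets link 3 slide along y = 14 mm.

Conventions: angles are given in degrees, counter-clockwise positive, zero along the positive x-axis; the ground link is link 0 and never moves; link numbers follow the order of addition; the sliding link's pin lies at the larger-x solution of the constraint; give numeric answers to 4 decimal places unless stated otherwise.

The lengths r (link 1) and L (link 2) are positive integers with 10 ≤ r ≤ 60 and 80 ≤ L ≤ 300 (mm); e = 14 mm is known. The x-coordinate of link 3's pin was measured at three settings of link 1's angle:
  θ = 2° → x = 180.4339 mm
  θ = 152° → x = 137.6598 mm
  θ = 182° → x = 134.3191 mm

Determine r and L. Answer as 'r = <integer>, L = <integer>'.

constraint per measurement: (x − r cos θ)² + (r sin θ − e)² = L²
subtracting the θ₁ and θ₂ equations cancels the r² and L² terms:
r = (x₁² − x₂²) / (2[(x₁cos θ₁ + e sin θ₁) − (x₂cos θ₂ + e sin θ₂)]) = 23.0000 → r = 23
L² = (x₁ − r cos θ₁)² + (r sin θ₁ − e)² = 24964.0137 → L = 158.0000 → L = 158
check at θ₃=182°: x = 134.3191 (printed 134.3191) ✓

r = 23, L = 158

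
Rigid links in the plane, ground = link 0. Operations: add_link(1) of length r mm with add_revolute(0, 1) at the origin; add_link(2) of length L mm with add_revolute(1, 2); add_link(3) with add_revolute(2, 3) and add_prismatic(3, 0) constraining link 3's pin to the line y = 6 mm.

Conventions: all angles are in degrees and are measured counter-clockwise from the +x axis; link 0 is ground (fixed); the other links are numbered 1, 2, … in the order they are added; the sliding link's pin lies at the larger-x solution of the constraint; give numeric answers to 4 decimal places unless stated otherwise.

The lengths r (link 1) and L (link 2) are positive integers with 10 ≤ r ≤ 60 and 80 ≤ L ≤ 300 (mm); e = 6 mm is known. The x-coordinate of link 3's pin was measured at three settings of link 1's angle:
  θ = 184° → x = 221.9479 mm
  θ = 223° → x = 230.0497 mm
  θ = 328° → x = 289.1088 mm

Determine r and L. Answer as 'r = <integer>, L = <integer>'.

constraint per measurement: (x − r cos θ)² + (r sin θ − e)² = L²
subtracting the θ₁ and θ₂ equations cancels the r² and L² terms:
r = (x₁² − x₂²) / (2[(x₁cos θ₁ + e sin θ₁) − (x₂cos θ₂ + e sin θ₂)]) = 37.0002 → r = 37
L² = (x₁ − r cos θ₁)² + (r sin θ₁ − e)² = 67080.9784 → L = 259.0000 → L = 259
check at θ₃=328°: x = 289.1088 (printed 289.1088) ✓

r = 37, L = 259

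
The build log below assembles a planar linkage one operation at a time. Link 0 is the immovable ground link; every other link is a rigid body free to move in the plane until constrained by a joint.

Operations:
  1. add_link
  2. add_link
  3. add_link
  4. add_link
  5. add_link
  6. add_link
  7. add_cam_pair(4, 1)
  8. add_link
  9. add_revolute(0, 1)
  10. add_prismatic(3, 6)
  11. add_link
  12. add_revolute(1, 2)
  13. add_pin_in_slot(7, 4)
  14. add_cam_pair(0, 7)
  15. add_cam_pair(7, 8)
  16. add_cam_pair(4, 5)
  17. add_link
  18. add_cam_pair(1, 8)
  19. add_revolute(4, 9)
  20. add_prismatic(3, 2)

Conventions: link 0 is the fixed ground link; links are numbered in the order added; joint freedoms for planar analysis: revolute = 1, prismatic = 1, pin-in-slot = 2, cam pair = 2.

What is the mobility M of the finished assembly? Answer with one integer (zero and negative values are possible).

link 0 = ground. State L|J1|J2 = 1|0|0
+link1  2|0|0
+link2  3|0|0
+link3  4|0|0
+link4  5|0|0
+link5  6|0|0
+link6  7|0|0
C(4,1) f=2→J2  7|0|1
+link7  8|0|1
R(0,1) f=1→J1  8|1|1
P(3,6) f=1→J1  8|2|1
+link8  9|2|1
R(1,2) f=1→J1  9|3|1
PS(7,4) f=2→J2  9|3|2
C(0,7) f=2→J2  9|3|3
C(7,8) f=2→J2  9|3|4
C(4,5) f=2→J2  9|3|5
+link9  10|3|5
C(1,8) f=2→J2  10|3|6
R(4,9) f=1→J1  10|4|6
P(3,2) f=1→J1  10|5|6
M = 3(10−1)−2·5−6 = 27−10−6 = 11

M = 11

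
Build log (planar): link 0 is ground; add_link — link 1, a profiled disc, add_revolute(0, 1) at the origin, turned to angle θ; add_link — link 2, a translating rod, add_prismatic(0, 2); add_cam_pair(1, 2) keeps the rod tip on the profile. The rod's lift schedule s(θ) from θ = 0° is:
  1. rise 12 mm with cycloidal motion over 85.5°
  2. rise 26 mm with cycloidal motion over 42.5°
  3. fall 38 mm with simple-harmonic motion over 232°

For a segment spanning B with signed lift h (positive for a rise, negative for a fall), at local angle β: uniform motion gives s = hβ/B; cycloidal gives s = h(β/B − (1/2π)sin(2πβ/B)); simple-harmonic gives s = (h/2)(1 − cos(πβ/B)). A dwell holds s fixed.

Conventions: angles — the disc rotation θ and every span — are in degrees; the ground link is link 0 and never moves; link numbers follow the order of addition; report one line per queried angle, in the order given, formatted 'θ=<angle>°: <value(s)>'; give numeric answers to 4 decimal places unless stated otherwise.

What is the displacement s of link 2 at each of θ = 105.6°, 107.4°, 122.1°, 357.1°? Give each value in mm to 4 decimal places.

seg 1 [0°–85.5°] cycloidal, h=12: full span → s += 12 → s = 12.0000
seg 2 [85.5°–128°] cycloidal, h=26: θ=105.6° here. β=20.1, B=42.5. 26·(0.4729 − sin(2π·0.4729)/(2π)) = 11.5963 → s = 23.5963
seg 2 [85.5°–128°] cycloidal, h=26: θ=107.4° here. β=21.9, B=42.5. 26·(0.5153 − sin(2π·0.5153)/(2π)) = 13.7947 → s = 25.7947
seg 2 [85.5°–128°] cycloidal, h=26: θ=122.1° here. β=36.6, B=42.5. 26·(0.8612 − sin(2π·0.8612)/(2π)) = 25.5594 → s = 37.5594
seg 2 [85.5°–128°] cycloidal, h=26: full span → s += 26 → s = 38.0000
seg 3 [128°–360°] simple-harmonic, h=-38: θ=357.1° here. β=229.1, B=232. -38/2·(1 − cos(π·0.9875)) = -37.9854 → s = 0.0146

θ=105.6°: 23.5963
θ=107.4°: 25.7947
θ=122.1°: 37.5594
θ=357.1°: 0.0146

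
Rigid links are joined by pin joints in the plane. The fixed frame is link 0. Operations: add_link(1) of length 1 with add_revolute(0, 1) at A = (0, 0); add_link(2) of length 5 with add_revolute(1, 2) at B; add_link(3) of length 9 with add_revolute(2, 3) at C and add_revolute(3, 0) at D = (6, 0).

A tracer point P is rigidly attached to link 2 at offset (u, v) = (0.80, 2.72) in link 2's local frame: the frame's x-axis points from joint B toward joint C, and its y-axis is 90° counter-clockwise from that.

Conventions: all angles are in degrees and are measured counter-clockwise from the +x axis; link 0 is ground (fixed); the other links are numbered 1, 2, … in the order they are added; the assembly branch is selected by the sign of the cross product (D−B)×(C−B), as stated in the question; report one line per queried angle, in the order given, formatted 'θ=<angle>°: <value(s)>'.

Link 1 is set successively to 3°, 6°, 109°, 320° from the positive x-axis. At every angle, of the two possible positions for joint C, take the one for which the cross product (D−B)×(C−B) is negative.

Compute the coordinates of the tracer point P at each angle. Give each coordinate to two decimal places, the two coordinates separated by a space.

A=(0,0), D=(6.00,0)
θ=3°: B = A + 1.00·(cos3°, sin3°) = (0.9986, 0.0523)
θ=3°: |BD| = 5.0016
θ=3°: circle(B,5.00) ∩ circle(D,9.00): a=-3.0973, h=3.9251
θ=3°:   candidates: C₊=(-2.0575,4.0096) cross=19.632; C₋=(-2.1396,-3.8402) cross=-19.632
θ=3°:   branch - wants cross < 0 → take C=(-2.1396,-3.8402) (cross=-19.632)
θ=3°: ex = (C−B)/|BC| = (-0.6276,-0.7785); ey = (0.7785,-0.6276)
θ=3°: P = B + 0.80·ex + 2.72·ey = (2.6140,-2.2777)
θ=6°: B = A + 1.00·(cos6°, sin6°) = (0.9945, 0.1045)
θ=6°: |BD| = 5.0066
θ=6°: circle(B,5.00) ∩ circle(D,9.00): a=-3.0894, h=3.9314
θ=6°:   candidates: C₊=(-2.0121,4.0996) cross=19.683; C₋=(-2.1763,-3.7615) cross=-19.683
θ=6°:   branch - wants cross < 0 → take C=(-2.1763,-3.7615) (cross=-19.683)
θ=6°: ex = (C−B)/|BC| = (-0.6342,-0.7732); ey = (0.7732,-0.6342)
θ=6°: P = B + 0.80·ex + 2.72·ey = (2.5903,-2.2389)
θ=109°: B = A + 1.00·(cos109°, sin109°) = (-0.3256, 0.9455)
θ=109°: |BD| = 6.3958
θ=109°: circle(B,5.00) ∩ circle(D,9.00): a=-1.1799, h=4.8588
θ=109°:   candidates: C₊=(-0.7742,5.9253) cross=31.076; C₋=(-2.2108,-3.6854) cross=-31.076
θ=109°:   branch - wants cross < 0 → take C=(-2.2108,-3.6854) (cross=-31.076)
θ=109°: ex = (C−B)/|BC| = (-0.3770,-0.9262); ey = (0.9262,-0.3770)
θ=109°: P = B + 0.80·ex + 2.72·ey = (1.8920,-0.8210)
θ=320°: B = A + 1.00·(cos320°, sin320°) = (0.7660, -0.6428)
θ=320°: |BD| = 5.2733
θ=320°: circle(B,5.00) ∩ circle(D,9.00): a=-2.6732, h=4.2254
θ=320°:   candidates: C₊=(-2.4022,3.2253) cross=22.282; C₋=(-1.3721,-5.1626) cross=-22.282
θ=320°:   branch - wants cross < 0 → take C=(-1.3721,-5.1626) (cross=-22.282)
θ=320°: ex = (C−B)/|BC| = (-0.4276,-0.9040); ey = (0.9040,-0.4276)
θ=320°: P = B + 0.80·ex + 2.72·ey = (2.8827,-2.5291)

θ=3°: 2.61 -2.28
θ=6°: 2.59 -2.24
θ=109°: 1.89 -0.82
θ=320°: 2.88 -2.53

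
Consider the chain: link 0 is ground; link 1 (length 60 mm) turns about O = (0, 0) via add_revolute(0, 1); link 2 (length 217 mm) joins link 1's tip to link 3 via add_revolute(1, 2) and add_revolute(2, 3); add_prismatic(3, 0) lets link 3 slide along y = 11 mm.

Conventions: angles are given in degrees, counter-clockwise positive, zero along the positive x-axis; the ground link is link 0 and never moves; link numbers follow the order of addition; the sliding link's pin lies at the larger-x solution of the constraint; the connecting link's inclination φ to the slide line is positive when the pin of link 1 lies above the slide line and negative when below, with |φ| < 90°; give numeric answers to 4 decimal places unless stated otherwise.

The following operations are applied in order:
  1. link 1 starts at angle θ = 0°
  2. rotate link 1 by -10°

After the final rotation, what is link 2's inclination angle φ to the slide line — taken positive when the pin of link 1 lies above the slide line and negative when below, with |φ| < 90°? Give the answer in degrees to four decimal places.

geometry: r = 60 mm, L = 217 mm, e = 11 mm; θ starts at 0°
rotate link 1 by -10°: θ ← 0° -10° = -10°
h = r sin θ − e = -10.418891 − 11 = -21.418891
sin φ = h / L = -21.418891 / 217 = -0.09870457
φ = arcsin(-0.09870457) = -5.664578°

-5.6646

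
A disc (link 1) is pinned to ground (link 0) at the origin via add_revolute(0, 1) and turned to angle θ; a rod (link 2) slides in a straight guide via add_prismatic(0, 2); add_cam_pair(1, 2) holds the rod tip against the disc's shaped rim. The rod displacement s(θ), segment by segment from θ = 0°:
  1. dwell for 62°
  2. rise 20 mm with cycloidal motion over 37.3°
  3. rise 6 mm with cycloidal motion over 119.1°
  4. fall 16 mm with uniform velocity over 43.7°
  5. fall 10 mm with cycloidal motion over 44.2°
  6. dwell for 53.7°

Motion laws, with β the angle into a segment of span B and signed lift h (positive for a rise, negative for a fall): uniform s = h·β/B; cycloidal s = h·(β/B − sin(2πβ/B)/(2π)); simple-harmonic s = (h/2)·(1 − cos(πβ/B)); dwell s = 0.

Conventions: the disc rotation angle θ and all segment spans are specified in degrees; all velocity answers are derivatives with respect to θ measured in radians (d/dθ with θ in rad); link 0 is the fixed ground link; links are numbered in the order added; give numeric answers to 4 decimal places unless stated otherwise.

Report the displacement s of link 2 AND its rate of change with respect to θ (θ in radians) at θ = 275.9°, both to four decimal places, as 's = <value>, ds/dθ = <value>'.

segment 1 (0° to 62°, dwell): s unchanged at 0.0000
segment 2 (62° to 99.3°, cycloidal, h = 20) is passed completely: s = 0.0000 + (20) = 20.0000
segment 3 (99.3° to 218.4°, cycloidal, h = 6) is passed completely: s = 20.0000 + (6) = 26.0000
segment 4 (218.4° to 262.1°, uniform, h = -16) is passed completely: s = 26.0000 + (-16) = 10.0000
θ = 275.9° falls in segment 5 (262.1° to 306.3°, cycloidal, h = -10): β = 275.9 − 262.1 = 13.8°, B = 44.2°; Δs = -10·(0.3122 − sin(2π·0.3122)/(2π)) = -1.6507; s = 10.0000 − 1.6507 = 8.3493
velocity in seg [262.1°–306.3°] (cycloidal), θ in radians: β = 13.8° = 0.2409 rad, B = 44.2° = 0.7714 rad; ds/dθ = (h/B)(1 − cos(2πβ/B)) = ((-10)/0.7714)(1 − cos(2π·0.3122)) = -17.902224 mm/rad

s = 8.3493, ds/dθ = -17.9022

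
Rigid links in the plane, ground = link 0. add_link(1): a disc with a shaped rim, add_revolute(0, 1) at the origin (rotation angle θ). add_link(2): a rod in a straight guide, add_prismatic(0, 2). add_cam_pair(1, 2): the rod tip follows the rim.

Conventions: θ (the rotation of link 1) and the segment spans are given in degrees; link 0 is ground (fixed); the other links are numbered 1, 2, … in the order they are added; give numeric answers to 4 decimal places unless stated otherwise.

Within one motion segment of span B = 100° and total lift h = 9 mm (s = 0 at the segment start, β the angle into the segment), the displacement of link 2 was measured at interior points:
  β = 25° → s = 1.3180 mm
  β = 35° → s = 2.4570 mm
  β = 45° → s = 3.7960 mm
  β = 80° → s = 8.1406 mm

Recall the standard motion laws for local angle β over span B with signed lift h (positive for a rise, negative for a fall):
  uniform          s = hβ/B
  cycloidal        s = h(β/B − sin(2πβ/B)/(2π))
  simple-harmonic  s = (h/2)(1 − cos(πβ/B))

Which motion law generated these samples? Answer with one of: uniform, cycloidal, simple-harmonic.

candidates at β/B = r: uniform s = h·r (linear in β); cycloidal s = h·(r − sin(2πr)/(2π)); simple-harmonic s = (h/2)(1 − cos(πr))
β=25°: printed 1.3180 | uniform 2.2500, cycloidal 0.8176, simple-harmonic 1.3180
β=35°: printed 2.4570 | uniform 3.1500, cycloidal 1.9912, simple-harmonic 2.4570
β=45°: printed 3.7960 | uniform 4.0500, cycloidal 3.6074, simple-harmonic 3.7960
β=80°: printed 8.1406 | uniform 7.2000, cycloidal 8.5623, simple-harmonic 8.1406
only one law matches every sample → simple-harmonic

simple-harmonic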